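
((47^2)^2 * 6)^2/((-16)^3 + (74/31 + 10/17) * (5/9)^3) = -82331023892177936367/393354392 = -209304956463.22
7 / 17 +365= 6212 / 17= 365.41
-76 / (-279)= 76 / 279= 0.27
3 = 3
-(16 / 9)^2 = -256 / 81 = -3.16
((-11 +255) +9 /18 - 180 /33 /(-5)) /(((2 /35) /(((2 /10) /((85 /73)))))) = 2760933 /3740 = 738.22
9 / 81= 1 / 9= 0.11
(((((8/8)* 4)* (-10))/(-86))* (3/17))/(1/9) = 540/731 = 0.74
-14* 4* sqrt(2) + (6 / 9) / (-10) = -56* sqrt(2)-1 / 15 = -79.26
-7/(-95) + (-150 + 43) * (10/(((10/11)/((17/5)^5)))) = -31752257716/59375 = -534774.87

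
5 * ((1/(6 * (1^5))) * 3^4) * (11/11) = 135/2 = 67.50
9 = 9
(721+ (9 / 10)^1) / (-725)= -7219 / 7250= -1.00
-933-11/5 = -935.20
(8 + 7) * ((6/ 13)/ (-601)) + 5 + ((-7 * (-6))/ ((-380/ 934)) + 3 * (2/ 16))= -581129023/ 5937880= -97.87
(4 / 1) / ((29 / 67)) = 9.24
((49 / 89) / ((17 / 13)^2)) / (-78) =-637 / 154326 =-0.00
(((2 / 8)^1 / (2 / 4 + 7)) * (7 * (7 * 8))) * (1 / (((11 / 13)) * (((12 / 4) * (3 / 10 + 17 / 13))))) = 66248 / 20691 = 3.20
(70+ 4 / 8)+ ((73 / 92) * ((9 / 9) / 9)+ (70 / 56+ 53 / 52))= 784237 / 10764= 72.86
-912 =-912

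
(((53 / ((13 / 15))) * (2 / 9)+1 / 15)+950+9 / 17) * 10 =9641.86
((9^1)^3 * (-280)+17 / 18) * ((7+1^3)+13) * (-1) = 25719001 / 6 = 4286500.17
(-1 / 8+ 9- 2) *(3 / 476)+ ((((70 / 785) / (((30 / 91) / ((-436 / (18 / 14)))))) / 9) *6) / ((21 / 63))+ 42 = -11413107689 / 80710560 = -141.41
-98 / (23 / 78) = -332.35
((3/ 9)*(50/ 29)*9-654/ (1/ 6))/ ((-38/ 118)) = 6705114/ 551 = 12168.99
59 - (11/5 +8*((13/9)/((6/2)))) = 7148/135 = 52.95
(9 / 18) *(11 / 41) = 11 / 82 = 0.13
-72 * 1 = -72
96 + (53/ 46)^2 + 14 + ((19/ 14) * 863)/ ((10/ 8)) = 77637019/ 74060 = 1048.30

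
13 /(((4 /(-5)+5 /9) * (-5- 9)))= 585 /154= 3.80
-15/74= -0.20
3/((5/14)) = 42/5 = 8.40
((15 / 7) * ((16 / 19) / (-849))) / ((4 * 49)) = -20 / 1844311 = -0.00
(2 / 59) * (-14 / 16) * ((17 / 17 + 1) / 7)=-1 / 118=-0.01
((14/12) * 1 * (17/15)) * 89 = 10591/90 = 117.68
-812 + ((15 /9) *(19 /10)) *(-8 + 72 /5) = -11876 /15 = -791.73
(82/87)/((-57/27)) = -246/551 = -0.45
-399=-399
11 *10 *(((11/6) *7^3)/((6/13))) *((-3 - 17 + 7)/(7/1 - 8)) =35070035/18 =1948335.28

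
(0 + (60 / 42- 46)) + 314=1886 / 7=269.43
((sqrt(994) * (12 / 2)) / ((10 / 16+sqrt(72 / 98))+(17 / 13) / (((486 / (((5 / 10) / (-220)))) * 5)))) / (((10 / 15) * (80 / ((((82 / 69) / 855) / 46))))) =3324321 * sqrt(994) / 1449436929781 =0.00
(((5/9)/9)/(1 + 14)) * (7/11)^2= 49/29403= 0.00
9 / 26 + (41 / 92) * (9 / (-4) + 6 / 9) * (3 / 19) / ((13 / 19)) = 877 / 4784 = 0.18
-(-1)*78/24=13/4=3.25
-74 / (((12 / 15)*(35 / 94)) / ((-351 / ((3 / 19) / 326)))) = 1260249822 / 7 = 180035688.86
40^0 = 1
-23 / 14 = -1.64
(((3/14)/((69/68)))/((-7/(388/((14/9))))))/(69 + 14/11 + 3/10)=-6530040/61242307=-0.11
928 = 928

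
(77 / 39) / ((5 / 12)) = 308 / 65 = 4.74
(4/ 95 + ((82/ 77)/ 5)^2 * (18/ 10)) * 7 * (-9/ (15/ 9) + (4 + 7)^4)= 18218227616/ 1436875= 12679.06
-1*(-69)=69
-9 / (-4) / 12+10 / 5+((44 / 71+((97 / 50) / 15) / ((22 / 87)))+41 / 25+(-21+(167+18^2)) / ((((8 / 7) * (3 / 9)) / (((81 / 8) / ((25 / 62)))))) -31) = 30953.42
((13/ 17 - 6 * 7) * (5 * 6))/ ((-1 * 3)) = 7010/ 17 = 412.35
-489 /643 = -0.76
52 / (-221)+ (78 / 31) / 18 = -151 / 1581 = -0.10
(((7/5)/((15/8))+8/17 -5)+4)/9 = 277/11475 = 0.02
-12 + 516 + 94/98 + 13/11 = 272810/539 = 506.14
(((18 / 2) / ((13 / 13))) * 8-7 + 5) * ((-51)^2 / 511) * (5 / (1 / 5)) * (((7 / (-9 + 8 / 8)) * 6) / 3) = -2275875 / 146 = -15588.18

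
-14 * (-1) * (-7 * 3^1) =-294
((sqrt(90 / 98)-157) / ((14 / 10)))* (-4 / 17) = 3140 / 119-60* sqrt(5) / 833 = 26.23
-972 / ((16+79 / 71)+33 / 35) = -201285 / 3739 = -53.83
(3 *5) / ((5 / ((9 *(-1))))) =-27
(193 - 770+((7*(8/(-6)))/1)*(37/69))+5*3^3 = -92530/207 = -447.00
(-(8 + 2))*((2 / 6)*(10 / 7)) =-100 / 21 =-4.76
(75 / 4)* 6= 225 / 2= 112.50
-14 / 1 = -14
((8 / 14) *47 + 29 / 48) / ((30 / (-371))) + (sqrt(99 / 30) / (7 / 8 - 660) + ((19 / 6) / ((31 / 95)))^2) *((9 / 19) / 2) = -439093291 / 1383840 - 18 *sqrt(330) / 500935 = -317.30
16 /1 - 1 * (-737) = 753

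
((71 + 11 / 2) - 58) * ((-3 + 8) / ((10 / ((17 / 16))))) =629 / 64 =9.83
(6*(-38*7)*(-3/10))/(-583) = -2394/2915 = -0.82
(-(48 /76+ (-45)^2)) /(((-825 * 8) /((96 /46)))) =76974 /120175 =0.64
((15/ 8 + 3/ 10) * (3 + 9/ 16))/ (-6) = -1653/ 1280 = -1.29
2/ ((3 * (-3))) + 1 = 7/ 9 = 0.78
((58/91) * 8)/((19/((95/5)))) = 464/91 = 5.10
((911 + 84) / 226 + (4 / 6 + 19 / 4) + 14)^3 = 13514.13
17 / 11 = 1.55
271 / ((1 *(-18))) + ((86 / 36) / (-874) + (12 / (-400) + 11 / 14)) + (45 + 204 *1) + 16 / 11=3575824951 / 15142050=236.15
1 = 1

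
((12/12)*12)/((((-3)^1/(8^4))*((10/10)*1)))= -16384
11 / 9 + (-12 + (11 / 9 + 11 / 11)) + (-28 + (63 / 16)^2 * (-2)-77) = -166537 / 1152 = -144.56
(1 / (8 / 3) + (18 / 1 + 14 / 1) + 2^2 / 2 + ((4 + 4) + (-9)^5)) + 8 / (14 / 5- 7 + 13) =-5192503 / 88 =-59005.72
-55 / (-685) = 11 / 137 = 0.08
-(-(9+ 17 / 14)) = 143 / 14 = 10.21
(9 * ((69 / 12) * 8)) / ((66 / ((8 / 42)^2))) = 368 / 1617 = 0.23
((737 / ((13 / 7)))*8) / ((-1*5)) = -41272 / 65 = -634.95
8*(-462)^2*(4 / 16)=426888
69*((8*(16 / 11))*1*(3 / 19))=26496 / 209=126.78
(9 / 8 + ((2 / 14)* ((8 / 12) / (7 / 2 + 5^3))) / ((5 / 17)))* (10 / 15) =243409 / 323820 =0.75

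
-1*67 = -67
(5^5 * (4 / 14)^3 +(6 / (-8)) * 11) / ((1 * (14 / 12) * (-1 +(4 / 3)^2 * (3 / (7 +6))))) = -10375677 / 110446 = -93.94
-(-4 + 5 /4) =11 /4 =2.75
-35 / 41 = -0.85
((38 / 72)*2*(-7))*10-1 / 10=-73.99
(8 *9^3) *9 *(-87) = -4566456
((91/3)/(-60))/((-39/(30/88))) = 7/1584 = 0.00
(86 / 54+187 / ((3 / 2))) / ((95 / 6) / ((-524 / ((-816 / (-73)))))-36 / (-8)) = 65200534 / 2149389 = 30.33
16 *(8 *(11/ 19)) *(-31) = -43648/ 19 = -2297.26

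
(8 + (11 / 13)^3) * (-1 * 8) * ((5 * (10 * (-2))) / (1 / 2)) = 30251200 / 2197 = 13769.32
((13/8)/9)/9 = 13/648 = 0.02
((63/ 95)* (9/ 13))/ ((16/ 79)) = 44793/ 19760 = 2.27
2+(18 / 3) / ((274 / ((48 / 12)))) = 286 / 137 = 2.09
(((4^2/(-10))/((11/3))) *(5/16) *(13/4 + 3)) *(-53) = 3975/88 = 45.17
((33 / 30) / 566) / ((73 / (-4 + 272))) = 737 / 103295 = 0.01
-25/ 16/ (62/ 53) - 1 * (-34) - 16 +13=29.66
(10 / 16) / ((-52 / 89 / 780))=-6675 / 8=-834.38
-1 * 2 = -2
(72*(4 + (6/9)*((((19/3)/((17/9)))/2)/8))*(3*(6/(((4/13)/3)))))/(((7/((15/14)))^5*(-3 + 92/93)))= -125602205259375/57471284260544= -2.19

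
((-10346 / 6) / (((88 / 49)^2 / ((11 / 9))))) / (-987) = 1774339 / 2680128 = 0.66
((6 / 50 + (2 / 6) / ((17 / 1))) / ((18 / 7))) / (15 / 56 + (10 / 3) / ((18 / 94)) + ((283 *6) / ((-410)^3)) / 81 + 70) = 12022579240 / 19415088708271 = 0.00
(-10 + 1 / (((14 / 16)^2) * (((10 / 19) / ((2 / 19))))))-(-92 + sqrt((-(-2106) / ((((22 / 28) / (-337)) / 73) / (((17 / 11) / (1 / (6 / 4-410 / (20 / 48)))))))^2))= -2968156035176316 / 29645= -100123327211.21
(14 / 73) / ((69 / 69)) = 14 / 73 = 0.19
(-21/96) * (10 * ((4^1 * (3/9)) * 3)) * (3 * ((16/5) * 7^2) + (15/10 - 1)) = -32963/8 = -4120.38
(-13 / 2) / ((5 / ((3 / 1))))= -39 / 10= -3.90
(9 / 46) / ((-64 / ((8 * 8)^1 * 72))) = -324 / 23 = -14.09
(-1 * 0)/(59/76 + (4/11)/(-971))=0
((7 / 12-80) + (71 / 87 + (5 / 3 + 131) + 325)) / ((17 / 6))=131915 / 986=133.79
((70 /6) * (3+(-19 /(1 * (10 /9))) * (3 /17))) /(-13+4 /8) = 7 /425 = 0.02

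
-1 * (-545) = 545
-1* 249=-249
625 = 625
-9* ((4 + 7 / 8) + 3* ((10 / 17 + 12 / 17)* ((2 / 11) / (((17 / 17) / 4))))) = -9423 / 136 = -69.29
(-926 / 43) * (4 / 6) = -1852 / 129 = -14.36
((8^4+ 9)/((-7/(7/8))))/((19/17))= -69785/152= -459.11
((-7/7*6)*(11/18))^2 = 13.44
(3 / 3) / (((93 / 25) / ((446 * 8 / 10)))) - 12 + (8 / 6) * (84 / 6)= 3180 / 31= 102.58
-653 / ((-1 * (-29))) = -653 / 29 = -22.52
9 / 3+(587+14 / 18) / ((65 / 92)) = 834.93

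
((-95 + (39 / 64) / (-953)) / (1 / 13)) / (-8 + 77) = -17.90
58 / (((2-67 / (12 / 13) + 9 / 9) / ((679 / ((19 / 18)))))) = -8506512 / 15865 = -536.18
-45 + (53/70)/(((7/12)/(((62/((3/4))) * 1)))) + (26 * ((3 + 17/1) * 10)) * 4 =5111263/245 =20862.30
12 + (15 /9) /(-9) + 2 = 373 /27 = 13.81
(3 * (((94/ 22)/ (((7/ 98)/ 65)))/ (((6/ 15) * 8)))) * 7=2245425/ 88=25516.19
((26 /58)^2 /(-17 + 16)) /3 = -169 /2523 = -0.07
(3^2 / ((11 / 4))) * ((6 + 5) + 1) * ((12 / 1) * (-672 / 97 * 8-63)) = -59548608 / 1067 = -55809.38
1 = 1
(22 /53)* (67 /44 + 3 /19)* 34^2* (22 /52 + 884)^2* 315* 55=3719754159679490625 /340366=10928688998547.12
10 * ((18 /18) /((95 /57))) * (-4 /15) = -8 /5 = -1.60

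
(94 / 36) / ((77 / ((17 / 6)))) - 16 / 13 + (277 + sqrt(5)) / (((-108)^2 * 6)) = -1.13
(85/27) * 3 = 85/9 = 9.44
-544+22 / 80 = -21749 / 40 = -543.72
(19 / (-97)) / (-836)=1 / 4268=0.00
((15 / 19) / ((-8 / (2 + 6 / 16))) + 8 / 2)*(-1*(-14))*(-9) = -15183 / 32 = -474.47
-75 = -75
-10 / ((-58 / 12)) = 60 / 29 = 2.07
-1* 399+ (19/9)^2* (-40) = -46759/81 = -577.27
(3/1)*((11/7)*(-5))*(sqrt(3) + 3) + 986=6407/7-165*sqrt(3)/7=874.46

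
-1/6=-0.17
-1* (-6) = 6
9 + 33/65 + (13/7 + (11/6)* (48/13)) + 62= 80.13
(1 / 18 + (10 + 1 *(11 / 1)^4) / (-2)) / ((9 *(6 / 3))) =-65929 / 162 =-406.97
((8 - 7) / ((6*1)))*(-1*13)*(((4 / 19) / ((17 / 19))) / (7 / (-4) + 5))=-8 / 51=-0.16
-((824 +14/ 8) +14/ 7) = -3311/ 4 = -827.75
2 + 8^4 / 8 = 514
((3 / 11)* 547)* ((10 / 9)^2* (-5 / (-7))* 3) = 273500 / 693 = 394.66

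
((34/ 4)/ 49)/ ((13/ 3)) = 51/ 1274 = 0.04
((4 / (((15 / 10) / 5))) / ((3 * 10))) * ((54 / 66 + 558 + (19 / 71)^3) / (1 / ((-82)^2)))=59175351827936 / 35433189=1670054.36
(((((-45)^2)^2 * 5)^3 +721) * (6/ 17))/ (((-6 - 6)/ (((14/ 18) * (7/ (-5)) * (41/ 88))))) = 509285366992123772158871/ 3960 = 128607415907101962666.38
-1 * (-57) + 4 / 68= 970 / 17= 57.06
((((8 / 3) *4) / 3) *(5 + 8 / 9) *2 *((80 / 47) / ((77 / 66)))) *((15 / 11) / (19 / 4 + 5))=10854400 / 1270269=8.54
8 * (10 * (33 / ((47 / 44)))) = 116160 / 47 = 2471.49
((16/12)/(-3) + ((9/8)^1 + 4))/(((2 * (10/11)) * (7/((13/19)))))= 48191/191520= 0.25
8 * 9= 72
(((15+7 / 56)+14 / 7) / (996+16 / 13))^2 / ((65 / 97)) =23667709 / 53780894720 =0.00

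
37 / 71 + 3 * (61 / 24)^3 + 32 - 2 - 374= -96259645 / 327168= -294.22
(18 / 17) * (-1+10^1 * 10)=1782 / 17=104.82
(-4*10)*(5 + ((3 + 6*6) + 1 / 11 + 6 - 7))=-18960 / 11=-1723.64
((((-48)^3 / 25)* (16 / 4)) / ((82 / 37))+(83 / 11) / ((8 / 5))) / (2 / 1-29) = 719749729 / 2435400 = 295.54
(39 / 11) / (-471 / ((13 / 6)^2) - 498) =-2197 / 370766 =-0.01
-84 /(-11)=84 /11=7.64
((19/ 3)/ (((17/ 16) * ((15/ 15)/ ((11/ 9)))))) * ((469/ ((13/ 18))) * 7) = 21956704/ 663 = 33117.20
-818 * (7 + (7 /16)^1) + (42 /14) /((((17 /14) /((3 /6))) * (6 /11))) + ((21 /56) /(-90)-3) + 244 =-23829707 /4080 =-5840.61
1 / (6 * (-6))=-1 / 36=-0.03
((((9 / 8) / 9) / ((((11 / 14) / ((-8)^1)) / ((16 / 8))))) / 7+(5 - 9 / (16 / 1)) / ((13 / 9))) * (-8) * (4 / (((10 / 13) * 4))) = -28.17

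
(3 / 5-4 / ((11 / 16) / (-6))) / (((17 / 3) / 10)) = 11718 / 187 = 62.66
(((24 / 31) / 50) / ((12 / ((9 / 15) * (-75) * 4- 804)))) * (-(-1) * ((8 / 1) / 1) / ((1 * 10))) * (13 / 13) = -3936 / 3875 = -1.02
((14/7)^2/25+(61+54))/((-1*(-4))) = 2879/100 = 28.79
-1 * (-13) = 13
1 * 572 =572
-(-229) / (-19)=-229 / 19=-12.05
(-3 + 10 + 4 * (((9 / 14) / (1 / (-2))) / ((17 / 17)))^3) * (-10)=5150 / 343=15.01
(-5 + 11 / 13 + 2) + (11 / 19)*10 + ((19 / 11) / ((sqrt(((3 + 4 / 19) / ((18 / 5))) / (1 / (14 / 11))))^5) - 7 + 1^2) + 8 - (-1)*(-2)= 4.89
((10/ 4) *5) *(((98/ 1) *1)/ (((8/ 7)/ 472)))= 505925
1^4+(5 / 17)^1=22 / 17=1.29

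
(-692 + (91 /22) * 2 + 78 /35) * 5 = -262377 /77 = -3407.49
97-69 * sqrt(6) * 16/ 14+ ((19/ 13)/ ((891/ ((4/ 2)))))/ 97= 108984485/ 1123551-552 * sqrt(6)/ 7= -96.16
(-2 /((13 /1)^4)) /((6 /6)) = -2 /28561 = -0.00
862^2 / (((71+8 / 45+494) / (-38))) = -1270605240 / 25433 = -49958.92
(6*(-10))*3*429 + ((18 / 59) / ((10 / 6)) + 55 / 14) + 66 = -318629039 / 4130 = -77149.89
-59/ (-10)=59/ 10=5.90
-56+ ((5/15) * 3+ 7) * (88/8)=32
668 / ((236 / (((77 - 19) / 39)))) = 9686 / 2301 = 4.21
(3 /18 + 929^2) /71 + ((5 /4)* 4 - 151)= 5116051 /426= 12009.51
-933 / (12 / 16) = -1244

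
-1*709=-709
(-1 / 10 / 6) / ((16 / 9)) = -3 / 320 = -0.01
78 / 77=1.01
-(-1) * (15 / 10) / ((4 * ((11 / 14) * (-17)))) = -0.03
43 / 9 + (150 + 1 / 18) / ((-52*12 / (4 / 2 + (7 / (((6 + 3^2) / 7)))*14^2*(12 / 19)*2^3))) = -137584673 / 177840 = -773.64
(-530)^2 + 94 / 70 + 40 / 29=285116263 / 1015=280902.72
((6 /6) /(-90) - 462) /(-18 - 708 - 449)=41581 /105750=0.39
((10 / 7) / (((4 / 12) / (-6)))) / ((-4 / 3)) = 135 / 7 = 19.29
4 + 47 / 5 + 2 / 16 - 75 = -2459 / 40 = -61.48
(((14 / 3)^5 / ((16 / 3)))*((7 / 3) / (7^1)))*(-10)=-336140 / 243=-1383.29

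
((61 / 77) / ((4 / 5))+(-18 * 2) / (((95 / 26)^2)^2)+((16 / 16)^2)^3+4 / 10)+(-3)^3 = -622446397263 / 25086792500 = -24.81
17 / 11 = 1.55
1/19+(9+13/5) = 1107/95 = 11.65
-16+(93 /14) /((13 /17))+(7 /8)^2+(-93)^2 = 50333643 /5824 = 8642.45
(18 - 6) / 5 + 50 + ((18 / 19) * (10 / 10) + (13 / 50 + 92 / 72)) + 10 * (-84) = -3356366 / 4275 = -785.11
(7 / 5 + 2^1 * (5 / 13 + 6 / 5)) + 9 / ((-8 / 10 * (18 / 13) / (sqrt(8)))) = 297 / 65 - 65 * sqrt(2) / 4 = -18.41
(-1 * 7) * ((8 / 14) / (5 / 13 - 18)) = 52 / 229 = 0.23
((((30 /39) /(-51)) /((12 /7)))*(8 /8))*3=-35 /1326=-0.03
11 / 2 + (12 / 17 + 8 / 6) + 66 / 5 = 10577 / 510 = 20.74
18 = 18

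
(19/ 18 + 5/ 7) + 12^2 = 18367/ 126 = 145.77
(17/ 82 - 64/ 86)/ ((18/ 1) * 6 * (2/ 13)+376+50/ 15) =-73827/ 54448492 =-0.00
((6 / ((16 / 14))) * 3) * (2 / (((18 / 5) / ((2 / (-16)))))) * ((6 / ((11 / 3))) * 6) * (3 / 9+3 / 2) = -315 / 16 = -19.69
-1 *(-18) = 18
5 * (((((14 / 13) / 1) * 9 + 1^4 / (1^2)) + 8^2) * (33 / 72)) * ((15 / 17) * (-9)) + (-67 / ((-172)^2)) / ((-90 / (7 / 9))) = -7198571996851 / 5295831840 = -1359.29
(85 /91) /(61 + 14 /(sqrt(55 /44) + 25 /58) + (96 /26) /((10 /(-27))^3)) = -53608883750 /279780534187 -2904078125* sqrt(5) /39968647741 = -0.35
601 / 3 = 200.33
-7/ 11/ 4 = -7/ 44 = -0.16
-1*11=-11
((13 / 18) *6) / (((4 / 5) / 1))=65 / 12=5.42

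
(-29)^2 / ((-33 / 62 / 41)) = -2137822 / 33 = -64782.48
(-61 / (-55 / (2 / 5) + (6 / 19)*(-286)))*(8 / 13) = 18544 / 112541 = 0.16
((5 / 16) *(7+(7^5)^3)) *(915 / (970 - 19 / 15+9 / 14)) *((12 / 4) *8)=6841829581026693750 / 203569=33609388369676.59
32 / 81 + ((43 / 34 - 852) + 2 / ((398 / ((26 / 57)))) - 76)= -9645840253 / 10412874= -926.34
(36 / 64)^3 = 729 / 4096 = 0.18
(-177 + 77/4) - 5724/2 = -12079/4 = -3019.75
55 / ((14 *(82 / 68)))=935 / 287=3.26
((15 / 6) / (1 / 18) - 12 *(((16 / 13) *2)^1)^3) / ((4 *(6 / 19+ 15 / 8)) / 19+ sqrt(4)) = -212521422 / 3904069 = -54.44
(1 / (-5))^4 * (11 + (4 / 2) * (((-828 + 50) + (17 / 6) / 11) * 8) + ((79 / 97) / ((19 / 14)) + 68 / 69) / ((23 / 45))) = -79981263817 / 4021656375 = -19.89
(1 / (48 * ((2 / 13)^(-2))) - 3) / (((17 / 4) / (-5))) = 30415 / 8619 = 3.53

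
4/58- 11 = -317/29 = -10.93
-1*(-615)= 615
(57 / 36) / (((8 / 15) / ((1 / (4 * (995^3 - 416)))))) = 0.00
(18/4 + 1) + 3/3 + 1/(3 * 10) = 98/15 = 6.53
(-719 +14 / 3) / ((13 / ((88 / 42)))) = -94292 / 819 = -115.13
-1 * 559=-559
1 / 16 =0.06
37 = 37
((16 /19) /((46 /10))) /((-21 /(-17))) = 1360 /9177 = 0.15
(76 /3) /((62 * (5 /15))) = 38 /31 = 1.23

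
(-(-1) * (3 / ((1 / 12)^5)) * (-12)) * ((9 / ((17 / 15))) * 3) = -3627970560 / 17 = -213410032.94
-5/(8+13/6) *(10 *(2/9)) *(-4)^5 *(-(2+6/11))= -5734400/2013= -2848.68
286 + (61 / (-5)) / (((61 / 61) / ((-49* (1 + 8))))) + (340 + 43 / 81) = 2432726 / 405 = 6006.73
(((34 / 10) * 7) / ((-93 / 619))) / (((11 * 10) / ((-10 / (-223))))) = -73661 / 1140645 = -0.06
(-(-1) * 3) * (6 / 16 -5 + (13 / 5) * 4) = 693 / 40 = 17.32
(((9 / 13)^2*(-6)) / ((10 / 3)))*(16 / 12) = -972 / 845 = -1.15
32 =32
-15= -15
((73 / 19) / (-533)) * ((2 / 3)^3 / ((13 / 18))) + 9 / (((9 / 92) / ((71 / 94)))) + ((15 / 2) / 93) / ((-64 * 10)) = 10236323110681 / 147314309376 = 69.49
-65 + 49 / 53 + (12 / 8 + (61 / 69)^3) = -2154940211 / 34821954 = -61.88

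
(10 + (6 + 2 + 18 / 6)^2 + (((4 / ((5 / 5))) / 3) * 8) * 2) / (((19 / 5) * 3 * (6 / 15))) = 11425 / 342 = 33.41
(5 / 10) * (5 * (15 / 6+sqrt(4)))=45 / 4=11.25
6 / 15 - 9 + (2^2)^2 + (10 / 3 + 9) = 296 / 15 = 19.73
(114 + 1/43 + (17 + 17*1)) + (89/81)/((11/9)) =148.92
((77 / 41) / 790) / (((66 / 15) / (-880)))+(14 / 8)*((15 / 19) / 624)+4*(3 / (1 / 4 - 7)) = -1037312387 / 460819008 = -2.25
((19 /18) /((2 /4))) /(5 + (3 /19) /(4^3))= 23104 /54747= 0.42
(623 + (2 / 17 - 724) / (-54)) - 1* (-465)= 168515 / 153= 1101.41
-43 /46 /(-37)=43 /1702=0.03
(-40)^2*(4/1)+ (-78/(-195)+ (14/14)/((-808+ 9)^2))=20430108807/3192005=6400.40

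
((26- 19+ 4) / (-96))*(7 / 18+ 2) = -473 / 1728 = -0.27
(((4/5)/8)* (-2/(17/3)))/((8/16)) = -6/85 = -0.07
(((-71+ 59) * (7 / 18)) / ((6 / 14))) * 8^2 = -6272 / 9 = -696.89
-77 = -77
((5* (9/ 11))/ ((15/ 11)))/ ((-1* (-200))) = 3/ 200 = 0.02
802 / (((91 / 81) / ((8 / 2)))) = 2855.47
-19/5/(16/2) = -19/40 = -0.48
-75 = -75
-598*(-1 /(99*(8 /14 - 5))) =-4186 /3069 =-1.36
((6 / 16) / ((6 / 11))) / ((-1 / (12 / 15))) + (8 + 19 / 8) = 393 / 40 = 9.82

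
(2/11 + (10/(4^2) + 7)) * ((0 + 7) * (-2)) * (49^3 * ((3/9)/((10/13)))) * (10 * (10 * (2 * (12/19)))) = -147101250660/209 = -703833735.22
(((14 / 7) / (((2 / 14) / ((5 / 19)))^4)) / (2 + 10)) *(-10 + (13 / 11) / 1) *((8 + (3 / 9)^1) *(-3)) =3639015625 / 8601186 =423.08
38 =38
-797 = -797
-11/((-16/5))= 55/16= 3.44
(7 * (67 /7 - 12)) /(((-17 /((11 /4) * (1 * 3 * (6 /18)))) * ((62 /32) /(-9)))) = -396 /31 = -12.77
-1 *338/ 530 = -169/ 265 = -0.64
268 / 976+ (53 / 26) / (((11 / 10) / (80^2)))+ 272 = 423324205 / 34892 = 12132.41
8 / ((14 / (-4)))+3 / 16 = -2.10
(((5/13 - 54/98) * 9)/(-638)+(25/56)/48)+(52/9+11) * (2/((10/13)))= 51071231987/1170449280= 43.63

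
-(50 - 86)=36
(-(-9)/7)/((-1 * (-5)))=9/35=0.26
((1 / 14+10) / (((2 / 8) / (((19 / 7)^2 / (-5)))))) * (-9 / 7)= 916218 / 12005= 76.32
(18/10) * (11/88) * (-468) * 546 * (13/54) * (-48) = 3321864/5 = 664372.80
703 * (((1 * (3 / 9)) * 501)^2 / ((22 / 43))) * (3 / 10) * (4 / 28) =2529169743 / 1540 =1642318.01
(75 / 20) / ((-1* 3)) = -5 / 4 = -1.25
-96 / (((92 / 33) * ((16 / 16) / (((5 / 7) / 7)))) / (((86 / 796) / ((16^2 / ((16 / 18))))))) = -2365 / 1794184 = -0.00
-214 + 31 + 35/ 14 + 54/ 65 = -23357/ 130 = -179.67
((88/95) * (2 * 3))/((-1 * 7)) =-528/665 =-0.79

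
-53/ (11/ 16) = -848/ 11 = -77.09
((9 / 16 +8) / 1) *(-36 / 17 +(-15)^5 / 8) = -1768623831 / 2176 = -812786.69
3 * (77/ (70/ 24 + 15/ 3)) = 29.18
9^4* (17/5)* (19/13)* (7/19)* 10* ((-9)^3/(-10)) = 569173311/65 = 8756512.48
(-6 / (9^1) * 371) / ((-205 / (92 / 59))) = 68264 / 36285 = 1.88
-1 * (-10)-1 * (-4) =14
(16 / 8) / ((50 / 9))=9 / 25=0.36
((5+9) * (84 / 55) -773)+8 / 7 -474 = -471423 / 385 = -1224.48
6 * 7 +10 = 52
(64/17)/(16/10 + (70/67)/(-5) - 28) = -10720/75769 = -0.14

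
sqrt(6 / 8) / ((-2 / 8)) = -2 * sqrt(3) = -3.46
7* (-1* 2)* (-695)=9730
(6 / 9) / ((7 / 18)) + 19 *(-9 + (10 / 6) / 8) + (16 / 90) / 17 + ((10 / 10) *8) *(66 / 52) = -86413421 / 556920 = -155.16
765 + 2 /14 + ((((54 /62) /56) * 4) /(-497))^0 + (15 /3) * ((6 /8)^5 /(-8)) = 43925191 /57344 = 765.99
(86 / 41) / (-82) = -43 / 1681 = -0.03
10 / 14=5 / 7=0.71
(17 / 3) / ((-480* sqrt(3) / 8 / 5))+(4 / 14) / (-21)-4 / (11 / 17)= -10018 / 1617-17* sqrt(3) / 108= -6.47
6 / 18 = 1 / 3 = 0.33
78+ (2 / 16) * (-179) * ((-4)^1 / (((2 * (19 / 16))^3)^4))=172644714080328430 / 2213314919066161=78.00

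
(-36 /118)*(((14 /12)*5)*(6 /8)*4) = -315 /59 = -5.34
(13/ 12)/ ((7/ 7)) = 13/ 12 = 1.08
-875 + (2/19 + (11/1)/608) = -531925/608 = -874.88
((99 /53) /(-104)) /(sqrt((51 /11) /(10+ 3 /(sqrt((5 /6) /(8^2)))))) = -33*sqrt(140250+ 67320*sqrt(30)) /468520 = -0.05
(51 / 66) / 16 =17 / 352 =0.05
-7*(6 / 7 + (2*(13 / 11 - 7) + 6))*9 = 3312 / 11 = 301.09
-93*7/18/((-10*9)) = 217/540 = 0.40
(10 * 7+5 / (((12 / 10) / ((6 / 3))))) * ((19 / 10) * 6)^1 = 893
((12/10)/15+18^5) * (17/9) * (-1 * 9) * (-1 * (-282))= -9058589375.52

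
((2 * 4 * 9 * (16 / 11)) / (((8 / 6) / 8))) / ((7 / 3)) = 20736 / 77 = 269.30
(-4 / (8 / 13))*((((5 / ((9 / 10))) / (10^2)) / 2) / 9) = -13 / 648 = -0.02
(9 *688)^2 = 38340864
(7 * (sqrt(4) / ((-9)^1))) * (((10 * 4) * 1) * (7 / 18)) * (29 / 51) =-56840 / 4131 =-13.76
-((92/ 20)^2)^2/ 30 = -279841/ 18750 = -14.92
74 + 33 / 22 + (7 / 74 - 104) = -1051 / 37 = -28.41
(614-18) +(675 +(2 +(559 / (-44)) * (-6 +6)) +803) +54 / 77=159906 / 77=2076.70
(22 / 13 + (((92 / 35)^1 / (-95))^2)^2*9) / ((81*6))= 1344499476445691 / 386114600640234375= 0.00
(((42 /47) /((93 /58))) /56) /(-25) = -29 /72850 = -0.00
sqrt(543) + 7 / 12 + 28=sqrt(543) + 343 / 12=51.89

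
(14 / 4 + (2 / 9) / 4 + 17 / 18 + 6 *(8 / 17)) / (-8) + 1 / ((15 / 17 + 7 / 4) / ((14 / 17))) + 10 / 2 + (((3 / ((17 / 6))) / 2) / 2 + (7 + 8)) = 957309 / 48688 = 19.66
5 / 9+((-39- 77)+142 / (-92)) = -48433 / 414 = -116.99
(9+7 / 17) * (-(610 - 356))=-40640 / 17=-2390.59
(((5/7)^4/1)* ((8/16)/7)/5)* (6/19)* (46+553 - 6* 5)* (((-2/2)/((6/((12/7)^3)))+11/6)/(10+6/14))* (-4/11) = -290901250/12564795551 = -0.02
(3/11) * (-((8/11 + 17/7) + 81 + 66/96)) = -313581/13552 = -23.14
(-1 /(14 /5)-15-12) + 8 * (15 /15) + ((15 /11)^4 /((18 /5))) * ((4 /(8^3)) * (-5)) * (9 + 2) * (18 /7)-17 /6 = -83188363 /3577728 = -23.25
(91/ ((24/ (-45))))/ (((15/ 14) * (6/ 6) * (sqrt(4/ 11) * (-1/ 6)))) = 1911 * sqrt(11)/ 4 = 1584.52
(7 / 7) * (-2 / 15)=-2 / 15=-0.13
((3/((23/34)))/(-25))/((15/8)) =-272/2875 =-0.09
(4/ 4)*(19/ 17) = 19/ 17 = 1.12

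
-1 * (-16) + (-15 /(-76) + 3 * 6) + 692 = 55191 /76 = 726.20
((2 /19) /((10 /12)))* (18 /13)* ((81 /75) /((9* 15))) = 216 /154375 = 0.00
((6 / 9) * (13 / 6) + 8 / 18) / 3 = 17 / 27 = 0.63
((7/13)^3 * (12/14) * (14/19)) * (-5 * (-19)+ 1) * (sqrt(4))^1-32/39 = 2268064/125229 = 18.11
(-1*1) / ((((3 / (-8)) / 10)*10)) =8 / 3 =2.67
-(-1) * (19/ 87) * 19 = 361/ 87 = 4.15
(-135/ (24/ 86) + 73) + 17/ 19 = -31149/ 76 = -409.86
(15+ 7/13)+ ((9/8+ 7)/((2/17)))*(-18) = -127669/104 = -1227.59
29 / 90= 0.32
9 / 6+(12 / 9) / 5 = 53 / 30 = 1.77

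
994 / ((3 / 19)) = 6295.33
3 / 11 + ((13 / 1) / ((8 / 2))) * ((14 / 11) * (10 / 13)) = 3.45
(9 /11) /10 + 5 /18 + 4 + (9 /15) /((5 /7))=12869 /2475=5.20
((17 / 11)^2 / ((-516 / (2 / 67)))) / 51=-17 / 6274818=-0.00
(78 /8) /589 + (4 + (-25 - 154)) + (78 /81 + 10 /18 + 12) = -10271107 /63612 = -161.46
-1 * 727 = -727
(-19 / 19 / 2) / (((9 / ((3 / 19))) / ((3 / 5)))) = -1 / 190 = -0.01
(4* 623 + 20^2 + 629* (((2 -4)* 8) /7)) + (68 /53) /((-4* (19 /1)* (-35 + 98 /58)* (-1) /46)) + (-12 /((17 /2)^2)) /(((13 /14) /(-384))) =1522.95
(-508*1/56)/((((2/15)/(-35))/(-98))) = -466725/2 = -233362.50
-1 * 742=-742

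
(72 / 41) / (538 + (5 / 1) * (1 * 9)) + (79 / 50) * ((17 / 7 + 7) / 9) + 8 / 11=2.39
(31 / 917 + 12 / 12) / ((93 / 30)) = 9480 / 28427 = 0.33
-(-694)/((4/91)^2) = 2873507/8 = 359188.38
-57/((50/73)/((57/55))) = -237177/2750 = -86.25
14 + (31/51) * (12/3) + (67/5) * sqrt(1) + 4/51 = 29.91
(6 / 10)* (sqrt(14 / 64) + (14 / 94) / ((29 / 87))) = 63 / 235 + 3* sqrt(14) / 40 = 0.55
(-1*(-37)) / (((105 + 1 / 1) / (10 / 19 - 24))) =-8251 / 1007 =-8.19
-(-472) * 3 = 1416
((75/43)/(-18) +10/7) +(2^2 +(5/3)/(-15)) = 28285/5418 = 5.22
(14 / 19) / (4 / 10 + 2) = 35 / 114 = 0.31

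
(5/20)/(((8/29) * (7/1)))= 29/224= 0.13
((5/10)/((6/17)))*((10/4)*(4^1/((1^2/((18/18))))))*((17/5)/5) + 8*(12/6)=769/30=25.63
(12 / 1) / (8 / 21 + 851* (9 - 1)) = 63 / 35744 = 0.00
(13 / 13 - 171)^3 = -4913000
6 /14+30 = 213 /7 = 30.43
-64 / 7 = -9.14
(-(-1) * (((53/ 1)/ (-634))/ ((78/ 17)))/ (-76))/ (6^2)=901/ 135300672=0.00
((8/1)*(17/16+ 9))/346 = 161/692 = 0.23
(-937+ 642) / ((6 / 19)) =-5605 / 6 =-934.17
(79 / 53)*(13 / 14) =1027 / 742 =1.38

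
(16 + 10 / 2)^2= 441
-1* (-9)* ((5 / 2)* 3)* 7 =945 / 2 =472.50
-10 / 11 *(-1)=0.91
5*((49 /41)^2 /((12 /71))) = 852355 /20172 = 42.25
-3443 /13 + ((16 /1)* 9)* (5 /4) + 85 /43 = -46324 /559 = -82.87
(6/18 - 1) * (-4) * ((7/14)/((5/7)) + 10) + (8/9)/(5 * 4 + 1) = 27004/945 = 28.58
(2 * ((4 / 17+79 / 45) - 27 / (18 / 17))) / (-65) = 35969 / 49725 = 0.72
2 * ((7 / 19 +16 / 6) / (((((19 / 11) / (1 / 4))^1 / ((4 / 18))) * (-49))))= -0.00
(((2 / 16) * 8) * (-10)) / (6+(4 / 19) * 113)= -0.34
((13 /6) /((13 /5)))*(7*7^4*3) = 84035 /2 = 42017.50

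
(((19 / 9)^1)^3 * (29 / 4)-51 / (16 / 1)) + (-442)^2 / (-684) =-48887101 / 221616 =-220.59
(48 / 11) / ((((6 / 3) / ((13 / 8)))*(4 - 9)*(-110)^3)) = 39 / 73205000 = 0.00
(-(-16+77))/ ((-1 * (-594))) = -61/ 594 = -0.10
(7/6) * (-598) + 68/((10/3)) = -10159/15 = -677.27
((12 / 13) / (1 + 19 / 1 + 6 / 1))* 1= 0.04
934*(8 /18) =3736 /9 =415.11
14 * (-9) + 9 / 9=-125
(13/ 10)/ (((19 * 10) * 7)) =13/ 13300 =0.00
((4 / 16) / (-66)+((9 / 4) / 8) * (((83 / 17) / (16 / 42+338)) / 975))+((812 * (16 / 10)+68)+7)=5179376321167 / 3769022400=1374.20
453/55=8.24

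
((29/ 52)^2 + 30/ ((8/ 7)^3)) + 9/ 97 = 86036593/ 4196608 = 20.50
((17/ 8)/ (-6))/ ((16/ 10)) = -0.22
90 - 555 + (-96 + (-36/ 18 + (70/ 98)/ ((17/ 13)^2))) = -1138104/ 2023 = -562.58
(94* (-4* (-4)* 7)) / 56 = 188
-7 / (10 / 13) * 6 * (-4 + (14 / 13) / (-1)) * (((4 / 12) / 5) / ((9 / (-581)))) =-89474 / 75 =-1192.99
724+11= 735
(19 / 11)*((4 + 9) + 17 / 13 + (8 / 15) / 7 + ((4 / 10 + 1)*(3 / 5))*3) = 2192011 / 75075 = 29.20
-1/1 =-1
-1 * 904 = -904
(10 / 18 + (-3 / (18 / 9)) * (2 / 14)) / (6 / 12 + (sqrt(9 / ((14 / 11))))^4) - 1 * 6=-5.99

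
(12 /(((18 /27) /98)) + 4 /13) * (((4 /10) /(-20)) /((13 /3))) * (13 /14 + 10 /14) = -13.38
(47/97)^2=0.23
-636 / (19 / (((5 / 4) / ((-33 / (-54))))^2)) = -321975 / 2299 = -140.05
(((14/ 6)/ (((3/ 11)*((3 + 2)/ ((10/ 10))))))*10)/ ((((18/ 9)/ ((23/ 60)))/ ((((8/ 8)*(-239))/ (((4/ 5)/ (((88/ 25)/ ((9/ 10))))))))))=-4655959/ 1215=-3832.07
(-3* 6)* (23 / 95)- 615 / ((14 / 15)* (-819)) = -430061 / 121030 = -3.55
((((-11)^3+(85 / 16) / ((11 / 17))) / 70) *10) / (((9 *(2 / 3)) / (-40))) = 1164055 / 924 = 1259.80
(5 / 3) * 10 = 50 / 3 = 16.67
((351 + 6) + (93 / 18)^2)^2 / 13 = 190798969 / 16848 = 11324.73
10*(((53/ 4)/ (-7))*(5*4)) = -2650/ 7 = -378.57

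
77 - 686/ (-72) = 86.53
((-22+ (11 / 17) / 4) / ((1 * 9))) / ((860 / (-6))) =99 / 5848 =0.02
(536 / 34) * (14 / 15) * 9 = 132.42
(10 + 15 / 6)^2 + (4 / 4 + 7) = 164.25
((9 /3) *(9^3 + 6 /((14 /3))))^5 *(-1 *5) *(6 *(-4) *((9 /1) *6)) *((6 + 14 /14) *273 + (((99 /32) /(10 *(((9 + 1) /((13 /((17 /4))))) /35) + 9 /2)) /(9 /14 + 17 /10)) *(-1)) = 624957901589560808602727.50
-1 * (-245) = 245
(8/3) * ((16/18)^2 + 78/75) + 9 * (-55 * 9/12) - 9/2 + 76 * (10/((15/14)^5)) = 33897889/202500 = 167.40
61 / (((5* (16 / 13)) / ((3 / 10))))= 2379 / 800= 2.97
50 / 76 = 25 / 38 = 0.66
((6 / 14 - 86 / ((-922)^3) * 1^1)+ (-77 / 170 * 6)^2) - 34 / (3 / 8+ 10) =7463664360355159 / 1645041093952900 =4.54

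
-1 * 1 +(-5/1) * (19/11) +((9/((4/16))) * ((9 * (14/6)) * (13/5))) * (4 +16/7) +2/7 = 4753152/385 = 12345.85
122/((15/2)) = 244/15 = 16.27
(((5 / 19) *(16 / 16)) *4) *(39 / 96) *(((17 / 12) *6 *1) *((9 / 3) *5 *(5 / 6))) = 27625 / 608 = 45.44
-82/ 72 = -41/ 36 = -1.14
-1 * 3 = -3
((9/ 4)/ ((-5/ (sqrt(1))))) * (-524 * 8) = 9432/ 5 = 1886.40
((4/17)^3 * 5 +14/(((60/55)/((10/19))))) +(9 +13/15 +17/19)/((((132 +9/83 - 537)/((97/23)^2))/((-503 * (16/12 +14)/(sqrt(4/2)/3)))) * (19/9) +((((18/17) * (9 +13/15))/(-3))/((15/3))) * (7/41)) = -7762464511100853368587817673845/92701152414346051235662056807 - 3141601134660724516105375 * sqrt(2)/1986162435093705233926362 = -85.97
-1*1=-1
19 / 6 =3.17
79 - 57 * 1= 22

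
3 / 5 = 0.60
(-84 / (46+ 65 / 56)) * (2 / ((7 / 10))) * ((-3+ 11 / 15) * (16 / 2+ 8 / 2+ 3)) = 456960 / 2641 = 173.03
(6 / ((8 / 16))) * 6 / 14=36 / 7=5.14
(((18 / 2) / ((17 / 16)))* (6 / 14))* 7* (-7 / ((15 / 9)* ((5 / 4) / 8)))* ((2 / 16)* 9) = -326592 / 425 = -768.45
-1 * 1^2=-1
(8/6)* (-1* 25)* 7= -700/3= -233.33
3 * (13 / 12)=13 / 4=3.25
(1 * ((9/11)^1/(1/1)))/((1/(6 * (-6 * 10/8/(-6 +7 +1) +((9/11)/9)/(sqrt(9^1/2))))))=-405/22 +18 * sqrt(2)/121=-18.20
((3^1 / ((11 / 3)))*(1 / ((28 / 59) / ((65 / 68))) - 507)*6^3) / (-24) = 77880933 / 20944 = 3718.53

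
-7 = -7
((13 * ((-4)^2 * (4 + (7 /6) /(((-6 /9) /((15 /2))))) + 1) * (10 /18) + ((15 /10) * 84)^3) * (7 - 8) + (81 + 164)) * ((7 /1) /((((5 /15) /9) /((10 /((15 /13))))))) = -3274499228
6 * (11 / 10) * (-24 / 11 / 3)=-24 / 5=-4.80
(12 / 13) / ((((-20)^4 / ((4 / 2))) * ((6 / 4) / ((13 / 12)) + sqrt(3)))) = -9 / 610000 + 13 * sqrt(3) / 1220000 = 0.00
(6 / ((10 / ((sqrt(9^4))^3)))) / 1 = 1594323 / 5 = 318864.60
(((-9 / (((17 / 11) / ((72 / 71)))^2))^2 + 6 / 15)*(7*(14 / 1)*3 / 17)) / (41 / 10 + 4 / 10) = 32064849109198472 / 541214297244255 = 59.25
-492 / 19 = -25.89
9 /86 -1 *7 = -593 /86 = -6.90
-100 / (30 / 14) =-140 / 3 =-46.67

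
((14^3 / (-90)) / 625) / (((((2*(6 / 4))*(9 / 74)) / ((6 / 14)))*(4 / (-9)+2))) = -0.04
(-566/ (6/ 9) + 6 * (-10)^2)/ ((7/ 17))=-4233/ 7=-604.71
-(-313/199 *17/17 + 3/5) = 968/995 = 0.97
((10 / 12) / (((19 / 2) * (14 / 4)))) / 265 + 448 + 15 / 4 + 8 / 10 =191401537 / 422940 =452.55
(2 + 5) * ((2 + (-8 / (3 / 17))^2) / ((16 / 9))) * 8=64799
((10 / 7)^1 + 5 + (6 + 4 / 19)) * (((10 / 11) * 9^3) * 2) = 24508980 / 1463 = 16752.55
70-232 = -162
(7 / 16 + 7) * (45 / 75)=357 / 80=4.46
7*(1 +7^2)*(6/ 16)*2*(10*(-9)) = -23625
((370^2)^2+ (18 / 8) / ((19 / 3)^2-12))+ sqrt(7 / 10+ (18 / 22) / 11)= sqrt(9370) / 110+ 18966509320081 / 1012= 18741610000.96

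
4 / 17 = 0.24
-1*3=-3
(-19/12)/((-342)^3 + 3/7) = 133/3360141756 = 0.00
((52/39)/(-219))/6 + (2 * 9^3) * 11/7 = 31610884/13797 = 2291.14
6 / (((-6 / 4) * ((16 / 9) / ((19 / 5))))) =-171 / 20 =-8.55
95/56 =1.70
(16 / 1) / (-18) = -8 / 9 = -0.89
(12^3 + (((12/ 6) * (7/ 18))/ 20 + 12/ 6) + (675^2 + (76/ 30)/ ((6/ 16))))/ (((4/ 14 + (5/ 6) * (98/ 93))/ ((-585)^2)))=134485178232.57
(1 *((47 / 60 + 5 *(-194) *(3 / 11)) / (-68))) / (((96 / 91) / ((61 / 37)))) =966334733 / 159413760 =6.06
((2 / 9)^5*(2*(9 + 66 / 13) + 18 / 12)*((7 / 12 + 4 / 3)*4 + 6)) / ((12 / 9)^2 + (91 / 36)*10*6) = 168592 / 117789633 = 0.00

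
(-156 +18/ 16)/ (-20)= 7.74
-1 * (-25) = 25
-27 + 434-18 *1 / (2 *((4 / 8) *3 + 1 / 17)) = 401.23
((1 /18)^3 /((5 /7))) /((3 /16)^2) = 0.01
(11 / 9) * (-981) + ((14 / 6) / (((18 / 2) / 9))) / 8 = -28769 / 24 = -1198.71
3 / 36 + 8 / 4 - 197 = -2339 / 12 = -194.92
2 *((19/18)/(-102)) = -19/918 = -0.02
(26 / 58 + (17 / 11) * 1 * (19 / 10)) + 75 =250047 / 3190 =78.38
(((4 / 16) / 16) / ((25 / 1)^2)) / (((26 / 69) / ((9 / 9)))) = 69 / 1040000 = 0.00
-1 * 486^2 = -236196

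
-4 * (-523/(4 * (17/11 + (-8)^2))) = 5753/721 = 7.98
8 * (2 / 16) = 1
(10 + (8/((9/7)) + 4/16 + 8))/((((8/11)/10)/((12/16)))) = 48455/192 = 252.37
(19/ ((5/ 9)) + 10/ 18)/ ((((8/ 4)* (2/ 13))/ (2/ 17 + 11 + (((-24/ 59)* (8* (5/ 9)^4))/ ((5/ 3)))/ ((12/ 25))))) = 7037633863/ 5806485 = 1212.03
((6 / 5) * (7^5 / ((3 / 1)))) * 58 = 389922.40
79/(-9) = -79/9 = -8.78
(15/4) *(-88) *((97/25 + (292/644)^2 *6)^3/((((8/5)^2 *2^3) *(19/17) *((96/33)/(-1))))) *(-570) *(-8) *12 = 2020842690495441912730917/55732077775875200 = 36259956.05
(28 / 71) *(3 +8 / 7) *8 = 928 / 71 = 13.07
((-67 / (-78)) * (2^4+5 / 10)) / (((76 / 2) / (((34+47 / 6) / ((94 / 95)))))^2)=1160793425 / 66163968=17.54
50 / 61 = 0.82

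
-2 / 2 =-1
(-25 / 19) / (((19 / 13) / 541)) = -175825 / 361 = -487.05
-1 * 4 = -4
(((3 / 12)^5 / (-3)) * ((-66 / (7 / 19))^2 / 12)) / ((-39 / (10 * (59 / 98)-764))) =-124796617 / 7375872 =-16.92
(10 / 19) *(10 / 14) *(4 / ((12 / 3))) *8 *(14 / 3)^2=11200 / 171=65.50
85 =85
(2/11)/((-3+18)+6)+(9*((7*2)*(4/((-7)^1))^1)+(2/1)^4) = -12934/231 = -55.99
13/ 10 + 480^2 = 2304013/ 10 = 230401.30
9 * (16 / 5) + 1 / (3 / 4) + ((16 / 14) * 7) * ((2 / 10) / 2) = 464 / 15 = 30.93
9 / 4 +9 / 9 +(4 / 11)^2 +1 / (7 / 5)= 13879 / 3388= 4.10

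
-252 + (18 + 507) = 273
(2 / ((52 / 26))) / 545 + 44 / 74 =12027 / 20165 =0.60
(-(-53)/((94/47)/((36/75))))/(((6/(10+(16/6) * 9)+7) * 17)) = 159/1525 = 0.10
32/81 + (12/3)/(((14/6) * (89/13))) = 32572/50463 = 0.65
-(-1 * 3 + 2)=1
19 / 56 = 0.34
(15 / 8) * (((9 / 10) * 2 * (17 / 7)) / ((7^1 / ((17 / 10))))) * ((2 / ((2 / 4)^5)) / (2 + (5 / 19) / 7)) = 593028 / 9485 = 62.52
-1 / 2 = -0.50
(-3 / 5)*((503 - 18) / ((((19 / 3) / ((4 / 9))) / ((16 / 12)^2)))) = -6208 / 171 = -36.30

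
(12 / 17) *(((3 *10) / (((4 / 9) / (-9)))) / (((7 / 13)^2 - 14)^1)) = 1232010 / 39389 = 31.28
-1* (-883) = 883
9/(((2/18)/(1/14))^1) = 81/14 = 5.79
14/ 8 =7/ 4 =1.75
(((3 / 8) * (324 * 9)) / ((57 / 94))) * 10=342630 / 19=18033.16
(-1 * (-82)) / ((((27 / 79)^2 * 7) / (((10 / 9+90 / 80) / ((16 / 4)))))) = 5885263 / 104976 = 56.06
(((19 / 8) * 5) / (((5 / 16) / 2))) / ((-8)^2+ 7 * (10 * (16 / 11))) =0.46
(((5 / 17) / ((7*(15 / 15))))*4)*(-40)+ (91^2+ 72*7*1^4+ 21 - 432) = 995706 / 119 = 8367.28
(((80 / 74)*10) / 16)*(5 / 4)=125 / 148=0.84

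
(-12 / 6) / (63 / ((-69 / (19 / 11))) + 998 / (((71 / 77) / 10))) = -35926 / 194392051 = -0.00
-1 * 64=-64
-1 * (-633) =633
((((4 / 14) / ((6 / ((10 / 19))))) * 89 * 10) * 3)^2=4477.92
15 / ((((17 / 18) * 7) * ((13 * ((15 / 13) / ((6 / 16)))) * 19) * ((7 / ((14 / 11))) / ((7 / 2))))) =27 / 14212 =0.00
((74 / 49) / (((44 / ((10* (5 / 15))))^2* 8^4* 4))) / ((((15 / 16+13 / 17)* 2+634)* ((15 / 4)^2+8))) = 15725 / 418015710072576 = 0.00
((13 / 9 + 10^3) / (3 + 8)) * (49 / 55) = 441637 / 5445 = 81.11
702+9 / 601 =421911 / 601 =702.01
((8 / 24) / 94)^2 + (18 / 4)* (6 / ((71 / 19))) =40795883 / 5646204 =7.23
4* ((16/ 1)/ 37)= 64/ 37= 1.73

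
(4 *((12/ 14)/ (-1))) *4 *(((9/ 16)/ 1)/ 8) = -27/ 28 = -0.96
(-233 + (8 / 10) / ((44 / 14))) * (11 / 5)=-12801 / 25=-512.04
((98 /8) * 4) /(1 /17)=833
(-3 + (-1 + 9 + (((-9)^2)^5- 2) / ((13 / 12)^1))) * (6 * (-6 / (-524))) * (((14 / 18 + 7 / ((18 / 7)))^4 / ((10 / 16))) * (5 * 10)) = 4520755451702385 / 1703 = 2654583353906.27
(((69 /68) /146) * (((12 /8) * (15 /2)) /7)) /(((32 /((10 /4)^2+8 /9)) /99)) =8777835 /35581952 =0.25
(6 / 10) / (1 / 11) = 33 / 5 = 6.60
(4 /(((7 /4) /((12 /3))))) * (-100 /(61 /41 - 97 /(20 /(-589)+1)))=4665800 /504819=9.24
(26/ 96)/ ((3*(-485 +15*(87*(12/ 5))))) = 13/ 381168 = 0.00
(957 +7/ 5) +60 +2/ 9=45838/ 45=1018.62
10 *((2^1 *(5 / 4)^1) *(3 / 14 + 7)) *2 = 2525 / 7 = 360.71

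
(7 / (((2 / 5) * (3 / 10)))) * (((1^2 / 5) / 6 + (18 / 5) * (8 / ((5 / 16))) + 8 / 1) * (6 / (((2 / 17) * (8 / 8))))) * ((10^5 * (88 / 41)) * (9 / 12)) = 1967296100000 / 41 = 47982831707.32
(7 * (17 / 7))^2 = 289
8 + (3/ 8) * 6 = 41/ 4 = 10.25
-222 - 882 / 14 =-285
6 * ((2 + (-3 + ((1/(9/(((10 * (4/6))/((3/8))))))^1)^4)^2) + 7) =587168997103946276/617673396283947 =950.61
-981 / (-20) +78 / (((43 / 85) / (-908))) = -120358617 / 860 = -139951.88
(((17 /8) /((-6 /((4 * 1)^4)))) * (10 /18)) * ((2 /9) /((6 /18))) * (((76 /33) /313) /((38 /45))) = -27200 /92961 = -0.29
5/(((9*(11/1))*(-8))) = -0.01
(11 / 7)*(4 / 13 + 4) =88 / 13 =6.77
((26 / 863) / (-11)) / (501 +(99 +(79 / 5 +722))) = -130 / 63498677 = -0.00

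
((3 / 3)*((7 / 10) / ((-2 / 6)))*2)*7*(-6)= 882 / 5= 176.40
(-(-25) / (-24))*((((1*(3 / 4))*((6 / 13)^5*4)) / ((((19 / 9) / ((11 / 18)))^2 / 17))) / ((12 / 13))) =-4165425 / 41242084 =-0.10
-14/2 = -7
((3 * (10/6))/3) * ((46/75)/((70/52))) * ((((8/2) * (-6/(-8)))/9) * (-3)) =-1196/1575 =-0.76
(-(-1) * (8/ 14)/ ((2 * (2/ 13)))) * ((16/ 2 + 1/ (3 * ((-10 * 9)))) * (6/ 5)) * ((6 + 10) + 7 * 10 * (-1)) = -962.30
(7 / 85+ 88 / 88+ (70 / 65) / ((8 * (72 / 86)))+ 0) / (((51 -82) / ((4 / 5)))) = -197809 / 6165900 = -0.03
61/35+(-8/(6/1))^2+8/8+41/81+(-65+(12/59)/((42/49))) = -9991726/167265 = -59.74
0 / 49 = 0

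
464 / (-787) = -464 / 787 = -0.59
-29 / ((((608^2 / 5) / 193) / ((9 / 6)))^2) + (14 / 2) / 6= 1912391471369 / 1639817674752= 1.17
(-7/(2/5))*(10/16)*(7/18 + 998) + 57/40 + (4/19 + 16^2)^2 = 54725.38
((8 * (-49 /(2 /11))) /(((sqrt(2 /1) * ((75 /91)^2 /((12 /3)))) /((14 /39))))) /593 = -38454416 * sqrt(2) /10006875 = -5.43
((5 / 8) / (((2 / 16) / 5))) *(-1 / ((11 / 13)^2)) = -4225 / 121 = -34.92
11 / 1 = 11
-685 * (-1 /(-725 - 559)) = -685 /1284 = -0.53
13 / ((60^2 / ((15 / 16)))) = 13 / 3840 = 0.00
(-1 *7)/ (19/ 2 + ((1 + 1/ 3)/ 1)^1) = -42/ 65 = -0.65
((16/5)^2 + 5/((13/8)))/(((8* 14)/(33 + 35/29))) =268336/65975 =4.07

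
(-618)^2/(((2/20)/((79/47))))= 301719960/47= 6419573.62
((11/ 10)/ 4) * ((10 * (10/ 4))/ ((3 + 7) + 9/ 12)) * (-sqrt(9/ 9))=-55/ 86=-0.64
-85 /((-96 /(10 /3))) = 425 /144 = 2.95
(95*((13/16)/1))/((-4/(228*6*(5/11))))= -11999.15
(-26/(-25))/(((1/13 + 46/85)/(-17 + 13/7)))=-609076/23905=-25.48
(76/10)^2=57.76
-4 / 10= -2 / 5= -0.40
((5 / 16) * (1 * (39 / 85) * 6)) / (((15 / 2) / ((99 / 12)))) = 1287 / 1360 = 0.95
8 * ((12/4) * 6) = 144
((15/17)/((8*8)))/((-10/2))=-0.00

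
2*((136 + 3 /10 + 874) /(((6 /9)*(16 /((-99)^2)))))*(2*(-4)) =-14852925.45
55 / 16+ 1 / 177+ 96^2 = 26109463 / 2832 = 9219.44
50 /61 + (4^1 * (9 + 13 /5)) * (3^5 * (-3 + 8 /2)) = 3439186 /305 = 11276.02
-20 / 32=-5 / 8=-0.62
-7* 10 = -70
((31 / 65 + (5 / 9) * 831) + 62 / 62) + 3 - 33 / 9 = 30061 / 65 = 462.48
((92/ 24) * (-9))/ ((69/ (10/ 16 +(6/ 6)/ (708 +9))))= -0.31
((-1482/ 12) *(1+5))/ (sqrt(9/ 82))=-2236.68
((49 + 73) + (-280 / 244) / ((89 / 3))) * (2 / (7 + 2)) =1324256 / 48861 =27.10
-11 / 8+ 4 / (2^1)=5 / 8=0.62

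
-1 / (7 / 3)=-3 / 7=-0.43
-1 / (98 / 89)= -0.91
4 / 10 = 2 / 5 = 0.40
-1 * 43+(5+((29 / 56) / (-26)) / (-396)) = -21909859 / 576576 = -38.00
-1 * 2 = -2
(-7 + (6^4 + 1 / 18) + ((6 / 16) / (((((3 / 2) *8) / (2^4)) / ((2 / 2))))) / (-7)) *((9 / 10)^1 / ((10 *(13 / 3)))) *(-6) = -365427 / 2275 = -160.63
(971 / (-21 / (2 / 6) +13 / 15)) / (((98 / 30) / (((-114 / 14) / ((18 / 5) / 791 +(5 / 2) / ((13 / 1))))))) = 91467835875 / 462228662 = 197.88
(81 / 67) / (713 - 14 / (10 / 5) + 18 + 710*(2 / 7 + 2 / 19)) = 0.00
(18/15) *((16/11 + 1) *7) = 1134/55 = 20.62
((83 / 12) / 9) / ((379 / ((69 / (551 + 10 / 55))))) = 20999 / 82723572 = 0.00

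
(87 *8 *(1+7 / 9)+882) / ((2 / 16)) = 50864 / 3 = 16954.67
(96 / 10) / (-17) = -48 / 85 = -0.56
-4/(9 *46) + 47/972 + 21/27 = 18253/22356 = 0.82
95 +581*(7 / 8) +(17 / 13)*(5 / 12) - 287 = 316.92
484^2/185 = 234256/185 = 1266.25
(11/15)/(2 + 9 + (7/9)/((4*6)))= 792/11915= 0.07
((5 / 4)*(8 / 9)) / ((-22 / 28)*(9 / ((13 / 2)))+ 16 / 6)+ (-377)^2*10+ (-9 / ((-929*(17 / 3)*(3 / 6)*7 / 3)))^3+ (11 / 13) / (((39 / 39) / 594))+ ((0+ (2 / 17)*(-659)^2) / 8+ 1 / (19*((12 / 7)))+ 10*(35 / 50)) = 205422152235686270588370493 / 143834228951715673007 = 1428186.84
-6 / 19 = -0.32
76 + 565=641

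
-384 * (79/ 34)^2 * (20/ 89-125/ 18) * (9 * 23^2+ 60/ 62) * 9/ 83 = 476055510991920/ 66180133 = 7193329.62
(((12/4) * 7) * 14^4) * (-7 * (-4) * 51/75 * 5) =384006336/5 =76801267.20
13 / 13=1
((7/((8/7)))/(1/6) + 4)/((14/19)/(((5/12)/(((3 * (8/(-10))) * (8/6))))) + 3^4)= 77425/143148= 0.54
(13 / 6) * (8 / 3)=52 / 9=5.78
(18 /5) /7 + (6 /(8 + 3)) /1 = 408 /385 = 1.06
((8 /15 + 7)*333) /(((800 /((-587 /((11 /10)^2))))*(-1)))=7362741 /4840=1521.23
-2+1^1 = -1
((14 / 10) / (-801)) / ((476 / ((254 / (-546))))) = 127 / 74348820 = 0.00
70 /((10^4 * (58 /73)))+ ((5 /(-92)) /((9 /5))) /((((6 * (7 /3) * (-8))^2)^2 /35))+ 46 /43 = 3129192804905257 /2901221277696000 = 1.08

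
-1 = -1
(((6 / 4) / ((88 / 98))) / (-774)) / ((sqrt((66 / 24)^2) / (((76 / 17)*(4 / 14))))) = -266 / 265353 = -0.00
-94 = -94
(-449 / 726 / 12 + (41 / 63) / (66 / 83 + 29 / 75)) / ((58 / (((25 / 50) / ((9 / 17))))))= 3806890733 / 468400296672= 0.01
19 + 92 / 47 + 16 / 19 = 19467 / 893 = 21.80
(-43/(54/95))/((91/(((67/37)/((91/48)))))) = -2189560/2757573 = -0.79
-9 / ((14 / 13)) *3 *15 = -376.07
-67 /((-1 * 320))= 67 /320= 0.21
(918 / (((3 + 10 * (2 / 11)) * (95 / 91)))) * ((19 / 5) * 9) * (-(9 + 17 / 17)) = -16540524 / 265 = -62417.07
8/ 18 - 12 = -104/ 9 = -11.56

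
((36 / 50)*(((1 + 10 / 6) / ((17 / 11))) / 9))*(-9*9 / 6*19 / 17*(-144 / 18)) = 120384 / 7225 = 16.66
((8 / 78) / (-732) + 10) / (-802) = -71369 / 5723874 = -0.01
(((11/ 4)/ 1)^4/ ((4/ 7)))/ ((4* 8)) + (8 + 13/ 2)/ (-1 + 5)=221271/ 32768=6.75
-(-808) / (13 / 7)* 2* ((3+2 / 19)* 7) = 4671856 / 247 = 18914.40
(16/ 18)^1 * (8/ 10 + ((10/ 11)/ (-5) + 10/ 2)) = 824/ 165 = 4.99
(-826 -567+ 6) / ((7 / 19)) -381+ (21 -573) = -32884 / 7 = -4697.71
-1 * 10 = -10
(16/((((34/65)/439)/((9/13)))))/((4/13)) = 513630/17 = 30213.53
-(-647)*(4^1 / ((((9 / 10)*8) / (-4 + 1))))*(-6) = 6470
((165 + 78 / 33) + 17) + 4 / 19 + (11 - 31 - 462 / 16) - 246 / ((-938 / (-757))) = -49270651 / 784168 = -62.83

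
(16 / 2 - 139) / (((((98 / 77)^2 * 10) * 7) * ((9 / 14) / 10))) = -15851 / 882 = -17.97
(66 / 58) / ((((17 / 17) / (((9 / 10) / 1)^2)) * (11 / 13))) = 3159 / 2900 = 1.09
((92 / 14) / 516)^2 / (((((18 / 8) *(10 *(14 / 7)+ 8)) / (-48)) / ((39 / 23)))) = -1196 / 5707863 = -0.00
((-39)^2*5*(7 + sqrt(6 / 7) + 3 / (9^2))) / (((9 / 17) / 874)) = 12555010*sqrt(42) / 7 + 2385451900 / 27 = 99973750.98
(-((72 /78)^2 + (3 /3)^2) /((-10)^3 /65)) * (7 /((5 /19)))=41629 /13000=3.20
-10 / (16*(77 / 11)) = -5 / 56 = -0.09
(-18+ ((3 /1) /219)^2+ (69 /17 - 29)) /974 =-3890153 /88237582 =-0.04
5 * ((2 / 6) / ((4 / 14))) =35 / 6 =5.83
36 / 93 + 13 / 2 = 427 / 62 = 6.89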